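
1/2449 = 1/2449 = 0.00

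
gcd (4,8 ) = 4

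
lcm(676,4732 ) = 4732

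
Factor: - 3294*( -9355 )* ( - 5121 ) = - 157805509770= -2^1*3^5*5^1 * 61^1*569^1*1871^1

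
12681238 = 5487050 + 7194188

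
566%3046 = 566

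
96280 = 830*116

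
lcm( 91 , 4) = 364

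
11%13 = 11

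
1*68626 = 68626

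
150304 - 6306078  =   - 6155774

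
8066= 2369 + 5697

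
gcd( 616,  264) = 88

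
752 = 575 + 177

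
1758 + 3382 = 5140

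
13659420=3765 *3628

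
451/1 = 451 = 451.00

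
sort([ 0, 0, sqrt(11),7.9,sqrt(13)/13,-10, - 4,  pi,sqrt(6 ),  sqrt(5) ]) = [ - 10,-4, 0,0, sqrt(13)/13 , sqrt(5 ), sqrt( 6),  pi , sqrt ( 11),7.9 ]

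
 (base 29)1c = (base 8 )51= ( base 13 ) 32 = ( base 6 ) 105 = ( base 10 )41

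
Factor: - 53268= - 2^2*3^1*23^1*193^1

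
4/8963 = 4/8963=0.00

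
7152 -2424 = 4728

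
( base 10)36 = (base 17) 22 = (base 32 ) 14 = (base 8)44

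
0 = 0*4015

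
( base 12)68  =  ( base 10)80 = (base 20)40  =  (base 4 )1100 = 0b1010000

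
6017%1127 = 382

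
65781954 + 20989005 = 86770959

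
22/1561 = 22/1561 = 0.01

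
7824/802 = 9  +  303/401 = 9.76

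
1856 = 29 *64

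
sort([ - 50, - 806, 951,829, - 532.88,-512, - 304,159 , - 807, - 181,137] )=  [ -807, - 806, - 532.88,-512, - 304, - 181,  -  50,137,159,829,951 ] 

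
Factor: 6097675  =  5^2*191^1*1277^1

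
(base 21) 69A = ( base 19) 7GE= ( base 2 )101100011101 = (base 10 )2845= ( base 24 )4MD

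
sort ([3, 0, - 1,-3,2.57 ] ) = [ - 3, - 1,0,2.57 , 3] 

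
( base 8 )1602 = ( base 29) 11s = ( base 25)1AN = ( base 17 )31E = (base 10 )898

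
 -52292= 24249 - 76541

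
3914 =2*1957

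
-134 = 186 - 320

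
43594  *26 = 1133444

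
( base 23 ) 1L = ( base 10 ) 44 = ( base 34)1A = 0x2C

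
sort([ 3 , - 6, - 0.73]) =[ - 6 , - 0.73,3]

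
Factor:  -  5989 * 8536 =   -  2^3*11^1*53^1*97^1 * 113^1  =  - 51122104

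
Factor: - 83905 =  - 5^1*97^1*173^1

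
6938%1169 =1093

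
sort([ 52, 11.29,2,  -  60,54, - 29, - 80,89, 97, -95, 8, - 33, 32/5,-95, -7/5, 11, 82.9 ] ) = [- 95, - 95, - 80, - 60, - 33,  -  29, - 7/5,  2,32/5,  8, 11 , 11.29 , 52,54, 82.9, 89, 97 ] 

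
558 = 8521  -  7963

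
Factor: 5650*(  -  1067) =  - 2^1*5^2*11^1*97^1*113^1 = - 6028550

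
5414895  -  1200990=4213905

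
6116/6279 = 6116/6279 = 0.97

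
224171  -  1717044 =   -  1492873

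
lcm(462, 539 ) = 3234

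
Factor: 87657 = 3^1*61^1*479^1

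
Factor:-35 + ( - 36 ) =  - 71 = - 71^1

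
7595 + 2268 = 9863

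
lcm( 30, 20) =60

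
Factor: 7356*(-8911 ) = -65549316 = - 2^2*3^1*7^1*19^1 * 67^1*613^1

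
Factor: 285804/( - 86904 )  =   - 467/142  =  -2^( - 1)*71^( - 1) * 467^1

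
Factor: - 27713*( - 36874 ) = 1021889162 =2^1*7^1*37^1*103^1 * 107^1 * 179^1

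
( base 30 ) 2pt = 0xA13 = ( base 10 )2579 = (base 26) 3L5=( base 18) 7H5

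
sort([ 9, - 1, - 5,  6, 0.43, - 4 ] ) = [-5, - 4,-1,0.43, 6 , 9] 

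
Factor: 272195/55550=2^(-1)*5^ (  -  1 )*7^2 =49/10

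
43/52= 43/52 = 0.83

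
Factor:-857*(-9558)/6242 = 3^4*59^1*857^1*3121^( - 1) = 4095603/3121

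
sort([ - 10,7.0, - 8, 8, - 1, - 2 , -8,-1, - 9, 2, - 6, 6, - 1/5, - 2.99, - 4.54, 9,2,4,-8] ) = [ - 10,  -  9,-8, - 8, - 8,  -  6,-4.54, - 2.99, - 2, - 1,  -  1, - 1/5,2, 2,4, 6,7.0, 8, 9 ]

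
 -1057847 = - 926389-131458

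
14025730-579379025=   -  565353295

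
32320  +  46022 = 78342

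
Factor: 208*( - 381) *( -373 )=2^4* 3^1*13^1*127^1*373^1 = 29559504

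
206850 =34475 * 6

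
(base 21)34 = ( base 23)2l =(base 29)29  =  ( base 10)67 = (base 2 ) 1000011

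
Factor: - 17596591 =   -  29^1*379^1*1601^1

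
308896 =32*9653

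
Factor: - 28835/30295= - 79^1*83^( - 1 )=-  79/83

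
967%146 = 91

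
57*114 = 6498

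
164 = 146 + 18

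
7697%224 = 81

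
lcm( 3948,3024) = 142128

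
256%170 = 86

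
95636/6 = 15939 + 1/3  =  15939.33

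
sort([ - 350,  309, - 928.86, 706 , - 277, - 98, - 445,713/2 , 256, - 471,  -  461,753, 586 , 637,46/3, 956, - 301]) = [- 928.86, - 471 , - 461, - 445,- 350, - 301, - 277, -98, 46/3,256,309, 713/2,586, 637, 706,753,956]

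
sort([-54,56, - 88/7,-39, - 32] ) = [ - 54, - 39, - 32,-88/7,56 ]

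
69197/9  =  69197/9= 7688.56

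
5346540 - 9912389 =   -  4565849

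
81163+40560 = 121723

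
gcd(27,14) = 1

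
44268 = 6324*7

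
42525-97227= - 54702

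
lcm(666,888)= 2664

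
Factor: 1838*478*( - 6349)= - 2^2*7^1*239^1*907^1*919^1 = - 5578002836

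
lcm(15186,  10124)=30372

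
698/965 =698/965 = 0.72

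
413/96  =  413/96 = 4.30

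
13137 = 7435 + 5702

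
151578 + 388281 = 539859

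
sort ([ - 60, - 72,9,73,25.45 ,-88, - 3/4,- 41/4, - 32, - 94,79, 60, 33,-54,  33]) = [  -  94,-88, - 72, - 60,- 54,-32, - 41/4, - 3/4,9, 25.45,33,33, 60,73,79]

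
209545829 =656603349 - 447057520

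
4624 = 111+4513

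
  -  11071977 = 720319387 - 731391364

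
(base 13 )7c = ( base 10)103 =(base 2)1100111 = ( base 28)3j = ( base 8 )147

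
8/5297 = 8/5297 = 0.00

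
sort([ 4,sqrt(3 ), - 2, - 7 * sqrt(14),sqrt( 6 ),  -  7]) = [-7*sqrt ( 14 ),-7, - 2,sqrt( 3),sqrt( 6),4 ]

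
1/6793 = 1/6793 = 0.00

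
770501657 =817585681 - 47084024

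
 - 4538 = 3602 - 8140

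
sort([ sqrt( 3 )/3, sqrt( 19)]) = [ sqrt( 3)/3,sqrt(19)]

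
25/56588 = 25/56588 = 0.00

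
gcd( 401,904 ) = 1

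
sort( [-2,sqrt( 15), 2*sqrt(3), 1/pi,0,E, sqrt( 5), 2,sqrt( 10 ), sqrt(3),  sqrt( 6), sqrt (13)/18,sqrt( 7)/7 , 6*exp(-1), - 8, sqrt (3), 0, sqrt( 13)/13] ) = [-8,-2, 0,0,sqrt(13)/18, sqrt( 13)/13,1/pi,sqrt ( 7)/7, sqrt( 3 ),sqrt( 3),2, 6*exp( - 1),sqrt(5),sqrt( 6), E, sqrt( 10 ), 2*sqrt( 3 ) , sqrt( 15)]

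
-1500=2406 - 3906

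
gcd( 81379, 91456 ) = 1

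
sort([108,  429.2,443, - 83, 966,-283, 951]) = [ - 283, - 83,108, 429.2, 443 , 951,966 ]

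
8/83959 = 8/83959 = 0.00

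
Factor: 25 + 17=2^1*3^1*7^1 = 42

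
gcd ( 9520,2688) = 112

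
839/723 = 1+116/723 = 1.16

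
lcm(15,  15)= 15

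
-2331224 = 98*(- 23788 ) 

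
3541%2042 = 1499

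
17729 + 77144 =94873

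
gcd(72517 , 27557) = 1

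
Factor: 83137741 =83137741^1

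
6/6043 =6/6043 = 0.00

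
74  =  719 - 645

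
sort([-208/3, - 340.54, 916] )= [ - 340.54, - 208/3,916]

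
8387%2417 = 1136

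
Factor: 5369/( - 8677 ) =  - 7^1*13^1* 59^1*8677^(-1) 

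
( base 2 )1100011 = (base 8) 143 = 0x63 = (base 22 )4B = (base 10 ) 99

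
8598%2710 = 468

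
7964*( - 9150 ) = -72870600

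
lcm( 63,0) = 0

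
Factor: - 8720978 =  - 2^1*7^1*622927^1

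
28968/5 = 28968/5 = 5793.60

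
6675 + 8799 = 15474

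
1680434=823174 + 857260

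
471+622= 1093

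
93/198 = 31/66 = 0.47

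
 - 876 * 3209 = - 2811084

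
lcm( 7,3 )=21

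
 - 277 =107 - 384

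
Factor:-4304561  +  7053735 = 2^1*37^1*97^1*383^1 = 2749174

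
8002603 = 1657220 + 6345383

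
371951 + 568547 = 940498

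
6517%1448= 725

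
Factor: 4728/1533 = 2^3*7^ ( - 1)*73^( - 1)*197^1 =1576/511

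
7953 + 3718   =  11671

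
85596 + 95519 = 181115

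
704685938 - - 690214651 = 1394900589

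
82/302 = 41/151= 0.27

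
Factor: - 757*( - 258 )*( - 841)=-2^1 * 3^1*29^2*43^1*757^1 = - 164252346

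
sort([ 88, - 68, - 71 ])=[ - 71,  -  68,88 ] 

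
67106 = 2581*26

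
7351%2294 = 469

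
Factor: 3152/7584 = 197/474= 2^(  -  1 )*3^(-1 )*79^(-1)*197^1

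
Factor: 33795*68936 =2^3*3^2* 5^1*7^1*751^1*1231^1  =  2329692120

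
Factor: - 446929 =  - 7^3*1303^1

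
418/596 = 209/298 = 0.70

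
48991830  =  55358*885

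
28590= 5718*5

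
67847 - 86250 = - 18403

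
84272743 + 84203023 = 168475766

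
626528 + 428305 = 1054833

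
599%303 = 296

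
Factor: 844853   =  167^1 * 5059^1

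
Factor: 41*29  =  29^1*41^1 = 1189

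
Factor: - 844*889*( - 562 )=2^3*7^1*127^1*211^1* 281^1 = 421677592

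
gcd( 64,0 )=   64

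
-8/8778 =- 4/4389= -0.00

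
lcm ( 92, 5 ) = 460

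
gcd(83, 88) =1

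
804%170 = 124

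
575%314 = 261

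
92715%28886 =6057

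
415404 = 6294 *66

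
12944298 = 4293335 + 8650963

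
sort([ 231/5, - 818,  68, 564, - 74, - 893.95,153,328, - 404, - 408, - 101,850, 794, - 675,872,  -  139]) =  [  -  893.95, - 818, - 675,- 408 ,-404, - 139,  -  101, - 74,231/5, 68,153,328, 564,794 , 850, 872] 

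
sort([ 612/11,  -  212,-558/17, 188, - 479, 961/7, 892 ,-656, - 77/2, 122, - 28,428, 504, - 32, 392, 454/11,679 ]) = [-656, - 479,-212, - 77/2, - 558/17, - 32,-28, 454/11 , 612/11 , 122,  961/7,188,392, 428, 504, 679, 892 ] 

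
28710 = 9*3190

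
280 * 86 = 24080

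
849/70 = 12  +  9/70= 12.13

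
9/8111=9/8111 =0.00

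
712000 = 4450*160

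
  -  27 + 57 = 30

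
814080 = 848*960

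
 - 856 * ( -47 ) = 40232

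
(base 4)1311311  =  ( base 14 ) 2a69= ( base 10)7541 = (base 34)6hr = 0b1110101110101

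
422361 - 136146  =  286215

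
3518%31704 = 3518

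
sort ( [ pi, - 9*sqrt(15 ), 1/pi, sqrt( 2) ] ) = [ - 9*sqrt(15), 1/pi, sqrt( 2),pi ] 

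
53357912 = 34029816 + 19328096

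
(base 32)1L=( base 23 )27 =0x35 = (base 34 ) 1J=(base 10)53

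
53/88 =53/88 = 0.60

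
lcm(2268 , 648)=4536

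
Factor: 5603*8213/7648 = 2^(  -  5)*13^1*43^1*191^1*239^ ( - 1)*431^1 = 46017439/7648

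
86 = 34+52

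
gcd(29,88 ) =1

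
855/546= 1 + 103/182= 1.57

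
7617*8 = 60936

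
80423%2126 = 1761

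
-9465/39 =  - 243  +  4/13 = -242.69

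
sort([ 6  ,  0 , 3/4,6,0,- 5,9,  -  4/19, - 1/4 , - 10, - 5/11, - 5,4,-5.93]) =[ - 10, - 5.93, - 5,-5, -5/11, - 1/4, - 4/19,0 , 0,3/4, 4,6, 6,9]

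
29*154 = 4466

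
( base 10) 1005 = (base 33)uf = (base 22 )21F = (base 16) 3ED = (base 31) 11d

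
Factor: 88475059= 88475059^1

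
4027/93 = 4027/93 = 43.30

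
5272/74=2636/37=71.24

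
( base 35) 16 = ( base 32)19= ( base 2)101001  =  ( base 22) 1J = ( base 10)41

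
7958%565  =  48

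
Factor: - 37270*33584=  -  2^5*5^1*2099^1*3727^1 = - 1251675680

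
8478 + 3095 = 11573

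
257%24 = 17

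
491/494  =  491/494 = 0.99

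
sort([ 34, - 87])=[ - 87, 34]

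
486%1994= 486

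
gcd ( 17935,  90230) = 5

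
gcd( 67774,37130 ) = 94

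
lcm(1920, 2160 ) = 17280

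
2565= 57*45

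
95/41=95/41 =2.32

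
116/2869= 116/2869  =  0.04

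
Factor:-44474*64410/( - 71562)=477428390/11927 = 2^1*5^1*19^1*37^1*113^1*601^1*11927^( - 1)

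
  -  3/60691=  - 3/60691 = - 0.00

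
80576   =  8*10072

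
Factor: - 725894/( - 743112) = 2^( - 2 )*3^(-2 )*13^1 * 10321^ ( - 1 ) * 27919^1 =362947/371556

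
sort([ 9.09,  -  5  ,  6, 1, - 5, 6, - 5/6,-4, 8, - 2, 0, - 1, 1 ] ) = [ - 5, - 5, - 4, - 2, - 1 ,-5/6, 0 , 1, 1 , 6,6,8,9.09] 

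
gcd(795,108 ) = 3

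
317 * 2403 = 761751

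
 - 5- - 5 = 0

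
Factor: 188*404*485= 2^4*5^1*47^1*97^1*101^1= 36836720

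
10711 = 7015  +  3696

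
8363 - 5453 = 2910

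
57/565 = 57/565 =0.10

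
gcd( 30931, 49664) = 1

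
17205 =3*5735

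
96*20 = 1920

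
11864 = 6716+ 5148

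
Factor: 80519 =73^1*1103^1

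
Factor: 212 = 2^2 * 53^1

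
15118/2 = 7559=7559.00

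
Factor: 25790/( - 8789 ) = - 2^1*5^1*11^( - 1) * 17^(-1 )*47^ (-1) * 2579^1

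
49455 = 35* 1413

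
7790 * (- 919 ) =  - 7159010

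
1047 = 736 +311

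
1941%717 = 507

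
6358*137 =871046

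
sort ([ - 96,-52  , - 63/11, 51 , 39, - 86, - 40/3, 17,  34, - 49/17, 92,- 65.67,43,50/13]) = [ - 96, - 86, - 65.67, - 52, - 40/3, - 63/11 , - 49/17,50/13, 17, 34,  39, 43 , 51,92 ] 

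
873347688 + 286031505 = 1159379193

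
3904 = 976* 4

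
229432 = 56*4097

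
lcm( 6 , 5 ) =30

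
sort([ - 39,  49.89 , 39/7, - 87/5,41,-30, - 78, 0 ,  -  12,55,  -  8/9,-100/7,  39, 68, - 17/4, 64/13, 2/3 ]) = [ - 78, - 39, - 30, - 87/5  ,  -  100/7,  -  12, - 17/4, - 8/9, 0,2/3,64/13,  39/7, 39, 41,49.89,55 , 68]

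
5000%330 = 50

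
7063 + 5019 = 12082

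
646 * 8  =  5168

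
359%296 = 63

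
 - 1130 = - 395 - 735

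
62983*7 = 440881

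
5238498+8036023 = 13274521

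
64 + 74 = 138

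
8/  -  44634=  - 4/22317 = - 0.00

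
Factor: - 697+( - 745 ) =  -1442= - 2^1*7^1*103^1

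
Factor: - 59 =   -  59^1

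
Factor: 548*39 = 21372 = 2^2* 3^1*13^1*137^1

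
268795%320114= 268795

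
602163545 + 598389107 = 1200552652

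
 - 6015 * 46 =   -  276690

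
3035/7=433+4/7 = 433.57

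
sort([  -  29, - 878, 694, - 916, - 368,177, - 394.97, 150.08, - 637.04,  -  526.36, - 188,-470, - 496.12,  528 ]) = [ - 916,-878, - 637.04, - 526.36,-496.12 , - 470, - 394.97,- 368, - 188, - 29,  150.08, 177, 528,694 ] 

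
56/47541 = 56/47541 = 0.00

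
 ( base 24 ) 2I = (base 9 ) 73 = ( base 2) 1000010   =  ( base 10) 66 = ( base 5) 231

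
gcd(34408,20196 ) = 748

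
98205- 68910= 29295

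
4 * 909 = 3636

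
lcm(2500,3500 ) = 17500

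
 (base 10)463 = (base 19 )157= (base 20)133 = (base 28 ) gf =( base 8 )717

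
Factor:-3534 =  - 2^1*3^1*19^1*31^1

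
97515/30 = 6501/2 = 3250.50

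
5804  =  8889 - 3085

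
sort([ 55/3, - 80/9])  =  [ - 80/9,55/3]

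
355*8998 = 3194290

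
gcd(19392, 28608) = 192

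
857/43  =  19 + 40/43 = 19.93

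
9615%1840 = 415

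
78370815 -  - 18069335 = 96440150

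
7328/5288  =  916/661= 1.39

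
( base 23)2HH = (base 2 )10110111010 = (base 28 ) 1oa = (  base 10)1466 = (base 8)2672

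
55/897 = 55/897 = 0.06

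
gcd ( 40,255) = 5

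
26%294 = 26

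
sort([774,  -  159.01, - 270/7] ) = [- 159.01, - 270/7, 774]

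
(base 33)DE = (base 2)110111011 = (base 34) d1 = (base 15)1e8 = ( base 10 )443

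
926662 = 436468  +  490194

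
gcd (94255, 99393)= 7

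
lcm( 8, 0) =0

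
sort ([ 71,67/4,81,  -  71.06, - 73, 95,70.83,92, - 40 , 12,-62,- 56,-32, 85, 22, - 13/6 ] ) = [ - 73, - 71.06,  -  62,- 56, - 40, - 32, - 13/6, 12, 67/4, 22,70.83,71,81,85, 92, 95]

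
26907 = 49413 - 22506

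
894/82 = 10  +  37/41 = 10.90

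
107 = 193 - 86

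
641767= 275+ 641492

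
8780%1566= 950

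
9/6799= 9/6799 = 0.00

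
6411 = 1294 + 5117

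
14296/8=1787=1787.00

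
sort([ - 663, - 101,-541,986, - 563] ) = [ - 663, - 563,-541, - 101,  986] 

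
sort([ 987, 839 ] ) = [839,987]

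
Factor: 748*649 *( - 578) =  - 2^3* 11^2*17^3*59^1 = - 280591256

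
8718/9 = 2906/3 =968.67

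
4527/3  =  1509 = 1509.00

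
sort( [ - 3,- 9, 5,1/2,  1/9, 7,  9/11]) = [ - 9, - 3, 1/9, 1/2, 9/11, 5,7] 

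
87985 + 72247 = 160232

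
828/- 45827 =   -  828/45827 = - 0.02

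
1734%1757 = 1734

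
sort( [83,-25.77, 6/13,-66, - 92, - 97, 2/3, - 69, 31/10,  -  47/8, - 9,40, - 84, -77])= [ - 97, - 92, - 84, - 77, - 69,-66,-25.77, - 9, - 47/8, 6/13, 2/3, 31/10, 40, 83]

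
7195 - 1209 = 5986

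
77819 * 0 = 0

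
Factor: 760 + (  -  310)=2^1 * 3^2*5^2 =450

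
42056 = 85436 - 43380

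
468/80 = 117/20 = 5.85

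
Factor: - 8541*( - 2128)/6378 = 3029208/1063 = 2^3*3^1*7^1*13^1*19^1*73^1*1063^( - 1) 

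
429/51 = 143/17 = 8.41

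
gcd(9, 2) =1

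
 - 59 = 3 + -62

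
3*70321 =210963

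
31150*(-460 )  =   - 14329000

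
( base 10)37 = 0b100101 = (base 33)14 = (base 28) 19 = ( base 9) 41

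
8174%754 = 634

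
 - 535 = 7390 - 7925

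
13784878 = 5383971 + 8400907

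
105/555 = 7/37 = 0.19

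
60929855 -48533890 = 12395965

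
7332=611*12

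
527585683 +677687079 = 1205272762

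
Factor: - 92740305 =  - 3^1 * 5^1*7^1*883241^1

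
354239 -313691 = 40548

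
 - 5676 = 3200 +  - 8876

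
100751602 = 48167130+52584472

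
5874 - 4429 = 1445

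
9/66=3/22 = 0.14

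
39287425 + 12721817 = 52009242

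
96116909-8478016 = 87638893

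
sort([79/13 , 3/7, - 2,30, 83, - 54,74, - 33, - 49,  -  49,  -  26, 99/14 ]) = [ - 54 , - 49, - 49, - 33,- 26,  -  2, 3/7, 79/13, 99/14,30,  74,  83] 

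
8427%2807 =6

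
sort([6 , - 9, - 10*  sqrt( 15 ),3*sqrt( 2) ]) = [ - 10*sqrt ( 15) , - 9,3*sqrt( 2),6]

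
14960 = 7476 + 7484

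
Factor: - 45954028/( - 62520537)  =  2^2 *3^(  -  1 )*31^1*383^(  -  1) *54413^( - 1) *370597^1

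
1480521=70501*21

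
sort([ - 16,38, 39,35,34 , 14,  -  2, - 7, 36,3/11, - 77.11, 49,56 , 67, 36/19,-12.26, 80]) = [-77.11, - 16,-12.26, - 7,-2,3/11,36/19,14,34, 35, 36, 38, 39, 49 , 56 , 67, 80]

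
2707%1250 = 207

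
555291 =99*5609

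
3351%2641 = 710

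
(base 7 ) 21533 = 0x1526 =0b1010100100110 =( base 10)5414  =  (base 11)4082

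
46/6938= 23/3469  =  0.01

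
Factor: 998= 2^1 *499^1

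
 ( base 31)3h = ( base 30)3k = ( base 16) 6e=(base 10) 110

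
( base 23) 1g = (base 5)124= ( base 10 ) 39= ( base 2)100111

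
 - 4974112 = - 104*47828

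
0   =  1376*0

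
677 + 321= 998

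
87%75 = 12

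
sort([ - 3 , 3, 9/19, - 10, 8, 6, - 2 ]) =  [-10,-3,-2, 9/19, 3, 6,8]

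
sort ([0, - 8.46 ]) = [ - 8.46 , 0 ] 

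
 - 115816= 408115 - 523931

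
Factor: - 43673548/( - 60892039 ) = 2^2*13^( - 1)*67^1 * 107^1*1523^1*4684003^( - 1)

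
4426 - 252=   4174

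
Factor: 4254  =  2^1*3^1 * 709^1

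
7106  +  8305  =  15411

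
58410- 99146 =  - 40736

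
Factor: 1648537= 11^1*149867^1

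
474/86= 5 + 22/43 = 5.51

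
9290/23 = 403+21/23 = 403.91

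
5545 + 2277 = 7822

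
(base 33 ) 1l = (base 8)66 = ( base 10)54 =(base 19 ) 2G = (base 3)2000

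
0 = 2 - 2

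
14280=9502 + 4778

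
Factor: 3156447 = 3^1*  7^1 * 29^1* 71^1*73^1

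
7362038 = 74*99487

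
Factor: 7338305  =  5^1*  13^1*17^1 *29^1 * 229^1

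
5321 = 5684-363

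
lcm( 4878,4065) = 24390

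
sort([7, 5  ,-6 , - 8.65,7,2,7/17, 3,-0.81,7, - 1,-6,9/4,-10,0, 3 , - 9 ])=[ - 10, - 9, - 8.65,-6,-6,-1, - 0.81,0,7/17,2, 9/4,3, 3, 5 , 7,7,7] 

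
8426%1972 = 538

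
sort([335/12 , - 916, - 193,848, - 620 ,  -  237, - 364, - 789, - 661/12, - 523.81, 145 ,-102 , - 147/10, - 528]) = [-916,-789, - 620, - 528,-523.81, - 364, -237,  -  193, - 102, - 661/12, - 147/10,335/12,145,848]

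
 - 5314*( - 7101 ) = 37734714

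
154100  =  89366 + 64734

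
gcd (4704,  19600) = 784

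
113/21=113/21= 5.38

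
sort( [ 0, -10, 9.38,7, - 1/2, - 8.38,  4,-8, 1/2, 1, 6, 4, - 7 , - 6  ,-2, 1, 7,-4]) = [ - 10,  -  8.38, - 8,-7,-6 , - 4, - 2 , - 1/2, 0,  1/2,1, 1,  4 , 4, 6,7,7,  9.38]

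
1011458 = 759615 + 251843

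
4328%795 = 353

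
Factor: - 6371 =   -  23^1 * 277^1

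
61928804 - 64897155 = - 2968351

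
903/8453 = 903/8453 = 0.11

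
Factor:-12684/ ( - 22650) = 14/25=2^1 * 5^ ( - 2 )*7^1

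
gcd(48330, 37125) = 135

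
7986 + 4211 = 12197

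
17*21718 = 369206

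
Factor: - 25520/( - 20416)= 2^(  -  2 )*  5^1 = 5/4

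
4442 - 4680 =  - 238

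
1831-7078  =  - 5247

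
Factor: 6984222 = 2^1*3^1*7^1*179^1*929^1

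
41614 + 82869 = 124483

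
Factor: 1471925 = 5^2 * 7^1*13^1*647^1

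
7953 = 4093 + 3860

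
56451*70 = 3951570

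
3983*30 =119490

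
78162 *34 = 2657508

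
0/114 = 0 = 0.00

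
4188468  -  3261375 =927093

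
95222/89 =1069  +  81/89 = 1069.91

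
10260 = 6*1710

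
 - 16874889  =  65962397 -82837286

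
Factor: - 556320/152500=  - 2^3*3^1*5^( - 3)*19^1 = -456/125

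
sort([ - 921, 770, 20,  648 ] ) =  [ - 921, 20,648 , 770 ] 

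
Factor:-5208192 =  - 2^7*3^3*11^1*137^1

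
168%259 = 168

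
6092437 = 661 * 9217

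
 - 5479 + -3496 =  - 8975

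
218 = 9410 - 9192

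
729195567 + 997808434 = 1727004001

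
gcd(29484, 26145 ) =63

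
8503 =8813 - 310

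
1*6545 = 6545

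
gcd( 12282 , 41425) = 1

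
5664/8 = 708 = 708.00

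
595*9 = 5355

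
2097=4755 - 2658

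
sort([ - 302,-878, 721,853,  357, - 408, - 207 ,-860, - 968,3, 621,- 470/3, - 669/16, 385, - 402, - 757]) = [ - 968, - 878, - 860 , - 757, - 408, - 402, - 302, - 207, - 470/3,-669/16, 3, 357,  385,  621 , 721, 853 ] 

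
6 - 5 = 1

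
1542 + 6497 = 8039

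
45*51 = 2295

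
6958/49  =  142 = 142.00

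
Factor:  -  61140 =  -2^2*3^1 *5^1*1019^1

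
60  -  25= 35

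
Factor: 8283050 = 2^1*5^2*19^1*8719^1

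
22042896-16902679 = 5140217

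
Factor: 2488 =2^3*311^1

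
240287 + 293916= 534203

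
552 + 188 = 740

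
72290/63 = 72290/63 = 1147.46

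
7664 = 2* 3832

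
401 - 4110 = -3709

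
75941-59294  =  16647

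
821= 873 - 52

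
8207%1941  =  443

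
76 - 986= -910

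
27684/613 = 45+99/613 = 45.16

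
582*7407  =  4310874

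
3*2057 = 6171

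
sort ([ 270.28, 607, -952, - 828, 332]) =[-952 , - 828, 270.28, 332, 607] 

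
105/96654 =35/32218  =  0.00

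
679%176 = 151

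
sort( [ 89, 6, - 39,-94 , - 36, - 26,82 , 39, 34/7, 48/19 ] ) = [ - 94,-39, - 36,-26,48/19, 34/7,6,  39,82,89]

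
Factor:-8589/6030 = -2^(  -  1)*3^( - 1) *5^(-1)*7^1*67^ (  -  1) * 409^1 = -2863/2010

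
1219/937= 1219/937 = 1.30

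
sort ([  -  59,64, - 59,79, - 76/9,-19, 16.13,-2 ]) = [ - 59,-59,-19,-76/9,-2,16.13,64,79]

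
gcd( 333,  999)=333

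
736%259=218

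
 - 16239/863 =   -  19 + 158/863 = - 18.82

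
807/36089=807/36089 = 0.02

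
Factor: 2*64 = 128 = 2^7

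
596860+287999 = 884859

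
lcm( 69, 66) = 1518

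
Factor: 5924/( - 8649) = -2^2* 3^( - 2)*31^(- 2)  *1481^1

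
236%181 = 55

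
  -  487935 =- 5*97587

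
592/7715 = 592/7715 = 0.08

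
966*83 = 80178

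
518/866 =259/433 = 0.60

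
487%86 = 57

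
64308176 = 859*74864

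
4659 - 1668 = 2991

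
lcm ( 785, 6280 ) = 6280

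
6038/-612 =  - 3019/306 = -9.87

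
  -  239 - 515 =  - 754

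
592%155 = 127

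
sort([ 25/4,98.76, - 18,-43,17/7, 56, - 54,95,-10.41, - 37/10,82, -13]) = [ - 54,- 43, - 18,- 13,  -  10.41, - 37/10, 17/7, 25/4,56 , 82,95,98.76 ] 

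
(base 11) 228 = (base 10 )272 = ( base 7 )536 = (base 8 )420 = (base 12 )1A8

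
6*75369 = 452214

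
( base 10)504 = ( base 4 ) 13320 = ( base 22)10K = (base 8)770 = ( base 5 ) 4004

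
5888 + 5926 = 11814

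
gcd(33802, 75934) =2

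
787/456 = 787/456 =1.73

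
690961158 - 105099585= 585861573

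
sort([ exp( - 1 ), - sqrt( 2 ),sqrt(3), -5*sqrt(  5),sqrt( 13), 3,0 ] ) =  [ - 5*sqrt( 5 ), - sqrt( 2),0,exp(  -  1 ), sqrt( 3 ), 3,sqrt ( 13) ] 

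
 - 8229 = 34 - 8263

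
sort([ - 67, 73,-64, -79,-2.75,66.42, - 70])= [-79, - 70, - 67, - 64,-2.75,66.42,73 ]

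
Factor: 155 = 5^1*31^1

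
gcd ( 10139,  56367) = 1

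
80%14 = 10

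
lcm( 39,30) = 390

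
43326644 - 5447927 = 37878717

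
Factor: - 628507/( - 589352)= 2^( - 3)*11^1*17^1*23^( - 1)*3203^ ( - 1)*3361^1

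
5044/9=5044/9= 560.44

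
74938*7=524566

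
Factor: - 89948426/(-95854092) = 44974213/47927046 = 2^(-1 )*3^(-1 )*17^( - 1 )*547^(-1 )*859^(-1 )*3767^1*11939^1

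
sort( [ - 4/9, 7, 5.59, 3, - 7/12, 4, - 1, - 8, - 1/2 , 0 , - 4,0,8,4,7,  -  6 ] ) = [  -  8, - 6,-4,-1,-7/12, - 1/2, - 4/9, 0, 0,3,  4, 4, 5.59,7,7 , 8]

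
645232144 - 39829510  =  605402634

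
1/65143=1/65143 = 0.00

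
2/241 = 2/241 = 0.01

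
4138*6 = 24828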